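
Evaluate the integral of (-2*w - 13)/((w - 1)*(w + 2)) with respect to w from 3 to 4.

-3*log(5) - 2*log(3) + 8*log(2)

Factor the denominator: w**2 + w - 2 = (w + 2)(w - 1).
Partial fractions: (-2*w - 13)/((w - 1)*(w + 2)) = 3/(w + 2) - 5/(w - 1).
An antiderivative is F(w) = -5*log(w - 1) + 3*log(w + 2).
Then F(4) - F(3) = (log(8/9)) - (-5*log(2) + 3*log(5)) = -3*log(5) - 2*log(3) + 8*log(2).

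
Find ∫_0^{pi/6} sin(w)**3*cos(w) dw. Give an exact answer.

Let u = sin(w), so du = cos(w) dw. When w = 0, u = 0; when w = pi/6, u = 1/2.
The integral becomes ∫ u**3 du from 0 to 1/2, with antiderivative u**4/4.
Back in w: F(w) = sin(w)**4/4.
Then F(pi/6) - F(0) = (1/64) - (0) = 1/64.

1/64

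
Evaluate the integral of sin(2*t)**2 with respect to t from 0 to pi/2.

Use the identity sin^2(2*t) = (1 - cos(4*t))/2.
An antiderivative is F(t) = t/2 - sin(4*t)/8.
Then F(pi/2) - F(0) = (pi/4) - (0) = pi/4.

pi/4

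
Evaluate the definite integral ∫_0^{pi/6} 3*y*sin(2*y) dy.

Integrate by parts once (u = y, dv = 3*sin(2*y) dy).
An antiderivative is F(y) = -3*y*cos(2*y)/2 + 3*sin(2*y)/4.
Then F(pi/6) - F(0) = (-pi/8 + 3*sqrt(3)/8) - (0) = -pi/8 + 3*sqrt(3)/8.

-pi/8 + 3*sqrt(3)/8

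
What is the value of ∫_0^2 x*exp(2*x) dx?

Integrate by parts once (u = x, dv = exp(2*x) dx).
An antiderivative is F(x) = (2*x - 1)*exp(2*x)/4.
Then F(2) - F(0) = (3*exp(4)/4) - (-1/4) = 1/4 + 3*exp(4)/4.

1/4 + 3*exp(4)/4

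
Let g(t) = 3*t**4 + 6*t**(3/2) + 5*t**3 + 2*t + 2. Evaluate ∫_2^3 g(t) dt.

-48*sqrt(2)/5 + 108*sqrt(3)/5 + 4297/20

By the power rule, an antiderivative is F(t) = 12*t**(5/2)/5 + 3*t**5/5 + 5*t**4/4 + t**2 + 2*t.
Then F(3) - F(2) = (108*sqrt(3)/5 + 5241/20) - (48*sqrt(2)/5 + 236/5) = -48*sqrt(2)/5 + 108*sqrt(3)/5 + 4297/20.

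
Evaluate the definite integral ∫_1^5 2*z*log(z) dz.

-12 + 25*log(5)

Integrate by parts once (u = ln z, dv = 2*z dz).
An antiderivative is F(z) = z**2*(2*log(z) - 1)/2.
Then F(5) - F(1) = (-25/2 + 25*log(5)) - (-1/2) = -12 + 25*log(5).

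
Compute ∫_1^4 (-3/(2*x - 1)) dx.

An antiderivative is F(x) = -3*log(2*x - 1)/2.
Then F(4) - F(1) = (-3*log(7)/2) - (0) = -3*log(7)/2.

-3*log(7)/2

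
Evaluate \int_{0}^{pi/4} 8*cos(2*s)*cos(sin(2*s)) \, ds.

4*sin(1)

Let u = sin(2*s), so du = 2*cos(2*s) ds. When s = 0, u = 0; when s = pi/4, u = 1.
The integral becomes 4·∫ cos(u) du from 0 to 1, with antiderivative 4*sin(u).
Back in s: F(s) = 4*sin(sin(2*s)).
Then F(pi/4) - F(0) = (4*sin(1)) - (0) = 4*sin(1).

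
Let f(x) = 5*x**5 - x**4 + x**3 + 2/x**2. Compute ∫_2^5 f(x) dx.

50007/4

By the power rule, an antiderivative is F(x) = 5*x**6/6 - x**5/5 + x**4/4 - 2/x.
Then F(5) - F(2) = (753101/60) - (749/15) = 50007/4.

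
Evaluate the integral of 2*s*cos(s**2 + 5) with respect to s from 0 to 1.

Let u = s**2 + 5, so du = 2*s ds. When s = 0, u = 5; when s = 1, u = 6.
The integral becomes ∫ cos(u) du from 5 to 6, with antiderivative sin(u).
Back in s: F(s) = sin(s**2 + 5).
Then F(1) - F(0) = (sin(6)) - (sin(5)) = sin(6) - sin(5).

sin(6) - sin(5)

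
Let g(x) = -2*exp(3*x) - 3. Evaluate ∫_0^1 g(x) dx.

An antiderivative is F(x) = -2*exp(3*x)/3 - 3*x.
Then F(1) - F(0) = (-2*exp(3)/3 - 3) - (-2/3) = -2*exp(3)/3 - 7/3.

-2*exp(3)/3 - 7/3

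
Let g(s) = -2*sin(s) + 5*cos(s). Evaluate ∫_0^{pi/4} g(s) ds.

An antiderivative is F(s) = 5*sin(s) + 2*cos(s).
Then F(pi/4) - F(0) = (7*sqrt(2)/2) - (2) = -2 + 7*sqrt(2)/2.

-2 + 7*sqrt(2)/2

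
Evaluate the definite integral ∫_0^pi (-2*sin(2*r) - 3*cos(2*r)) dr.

An antiderivative is F(r) = -3*sin(2*r)/2 + cos(2*r).
Then F(pi) - F(0) = (1) - (1) = 0.

0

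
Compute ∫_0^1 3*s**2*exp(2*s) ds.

Integrate by parts twice (u = s^2, dv = 3*exp(2*s) ds).
An antiderivative is F(s) = (6*s**2 - 6*s + 3)*exp(2*s)/4.
Then F(1) - F(0) = (3*exp(2)/4) - (3/4) = -3/4 + 3*exp(2)/4.

-3/4 + 3*exp(2)/4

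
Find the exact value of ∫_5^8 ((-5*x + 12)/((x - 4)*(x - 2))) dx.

-9*log(2)

Factor the denominator: x**2 - 6*x + 8 = (x - 2)(x - 4).
Partial fractions: (-5*x + 12)/((x - 4)*(x - 2)) = -1/(x - 2) - 4/(x - 4).
An antiderivative is F(x) = -4*log(x - 4) - log(x - 2).
Then F(8) - F(5) = (-9*log(2) - log(3)) - (-log(3)) = -9*log(2).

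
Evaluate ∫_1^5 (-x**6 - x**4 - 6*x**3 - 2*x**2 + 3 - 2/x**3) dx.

By the power rule, an antiderivative is F(x) = -x**7/7 - x**5/5 - 3*x**4/2 - 2*x**3/3 + 3*x + x**(-2).
Then F(5) - F(1) = (-13431083/1050) - (313/210) = -6716324/525.

-6716324/525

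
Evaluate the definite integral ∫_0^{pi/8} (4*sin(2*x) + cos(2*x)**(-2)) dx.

5/2 - sqrt(2)

An antiderivative is F(x) = -2*cos(2*x) + tan(2*x)/2.
Then F(pi/8) - F(0) = (1/2 - sqrt(2)) - (-2) = 5/2 - sqrt(2).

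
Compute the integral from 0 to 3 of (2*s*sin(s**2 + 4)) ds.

-cos(13) + cos(4)

Let u = s**2 + 4, so du = 2*s ds. When s = 0, u = 4; when s = 3, u = 13.
The integral becomes ∫ sin(u) du from 4 to 13, with antiderivative -cos(u).
Back in s: F(s) = -cos(s**2 + 4).
Then F(3) - F(0) = (-cos(13)) - (-cos(4)) = -cos(13) + cos(4).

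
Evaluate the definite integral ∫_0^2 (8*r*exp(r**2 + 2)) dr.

Let u = r**2 + 2, so du = 2*r dr. When r = 0, u = 2; when r = 2, u = 6.
The integral becomes 4·∫ exp(u) du from 2 to 6, with antiderivative 4*exp(u).
Back in r: F(r) = 4*exp(r**2 + 2).
Then F(2) - F(0) = (4*exp(6)) - (4*exp(2)) = -4*(1 - exp(4))*exp(2).

-4*(1 - exp(4))*exp(2)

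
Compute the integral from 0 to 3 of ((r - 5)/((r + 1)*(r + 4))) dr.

-10*log(2) + 3*log(7)

Factor the denominator: r**2 + 5*r + 4 = (r + 4)(r + 1).
Partial fractions: (r - 5)/((r + 1)*(r + 4)) = 3/(r + 4) - 2/(r + 1).
An antiderivative is F(r) = -2*log(r + 1) + 3*log(r + 4).
Then F(3) - F(0) = (-4*log(2) + 3*log(7)) - (log(64)) = -10*log(2) + 3*log(7).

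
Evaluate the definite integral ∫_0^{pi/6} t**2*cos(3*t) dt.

Integrate by parts twice (u = t^2, dv = cos(3*t) dt).
An antiderivative is F(t) = t**2*sin(3*t)/3 + 2*t*cos(3*t)/9 - 2*sin(3*t)/27.
Then F(pi/6) - F(0) = (-2/27 + pi**2/108) - (0) = -2/27 + pi**2/108.

-2/27 + pi**2/108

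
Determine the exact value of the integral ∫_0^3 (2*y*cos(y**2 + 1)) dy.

Let u = y**2 + 1, so du = 2*y dy. When y = 0, u = 1; when y = 3, u = 10.
The integral becomes ∫ cos(u) du from 1 to 10, with antiderivative sin(u).
Back in y: F(y) = sin(y**2 + 1).
Then F(3) - F(0) = (sin(10)) - (sin(1)) = -sin(1) + sin(10).

-sin(1) + sin(10)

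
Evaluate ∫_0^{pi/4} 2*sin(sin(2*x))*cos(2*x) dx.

1 - cos(1)

Let u = sin(2*x), so du = 2*cos(2*x) dx. When x = 0, u = 0; when x = pi/4, u = 1.
The integral becomes ∫ sin(u) du from 0 to 1, with antiderivative -cos(u).
Back in x: F(x) = -cos(sin(2*x)).
Then F(pi/4) - F(0) = (-cos(1)) - (-1) = 1 - cos(1).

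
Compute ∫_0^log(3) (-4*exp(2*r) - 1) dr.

An antiderivative is F(r) = -2*exp(2*r) - r.
Then F(log(3)) - F(0) = (-18 - log(3)) - (-2) = -16 - log(3).

-16 - log(3)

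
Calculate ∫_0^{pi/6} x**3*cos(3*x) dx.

Integrate by parts 3 times (u = x^3, dv = cos(3*x) dx).
An antiderivative is F(x) = x**3*sin(3*x)/3 + x**2*cos(3*x)/3 - 2*x*sin(3*x)/9 - 2*cos(3*x)/27.
Then F(pi/6) - F(0) = (pi*(-24 + pi**2)/648) - (-2/27) = -pi/27 + pi**3/648 + 2/27.

-pi/27 + pi**3/648 + 2/27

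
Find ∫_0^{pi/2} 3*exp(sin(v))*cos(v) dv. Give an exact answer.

-3 + 3*E

Let u = sin(v), so du = cos(v) dv. When v = 0, u = 0; when v = pi/2, u = 1.
The integral becomes 3·∫ exp(u) du from 0 to 1, with antiderivative 3*exp(u).
Back in v: F(v) = 3*exp(sin(v)).
Then F(pi/2) - F(0) = (3*E) - (3) = -3 + 3*E.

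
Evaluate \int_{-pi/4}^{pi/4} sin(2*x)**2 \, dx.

pi/4

Use the identity sin^2(2*x) = (1 - cos(4*x))/2.
An antiderivative is F(x) = x/2 - sin(4*x)/8.
Then F(pi/4) - F(-pi/4) = (pi/8) - (-pi/8) = pi/4.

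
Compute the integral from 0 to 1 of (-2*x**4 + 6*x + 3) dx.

By the power rule, an antiderivative is F(x) = -2*x**5/5 + 3*x**2 + 3*x.
Then F(1) - F(0) = (28/5) - (0) = 28/5.

28/5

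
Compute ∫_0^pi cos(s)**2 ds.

Use the identity cos^2(s) = (1 + cos(2*s))/2.
An antiderivative is F(s) = s/2 + sin(2*s)/4.
Then F(pi) - F(0) = (pi/2) - (0) = pi/2.

pi/2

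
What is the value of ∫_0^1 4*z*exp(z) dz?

4

Integrate by parts once (u = z, dv = 4*exp(z) dz).
An antiderivative is F(z) = (4*z - 4)*exp(z).
Then F(1) - F(0) = (0) - (-4) = 4.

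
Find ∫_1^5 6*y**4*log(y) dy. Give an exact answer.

Integrate by parts once (u = ln y, dv = 6*y**4 dy).
An antiderivative is F(y) = 6*y**5*(5*log(y) - 1)/25.
Then F(5) - F(1) = (-750 + 3750*log(5)) - (-6/25) = -18744/25 + 3750*log(5).

-18744/25 + 3750*log(5)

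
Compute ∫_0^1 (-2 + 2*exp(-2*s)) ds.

-1 - exp(-2)

An antiderivative is F(s) = -2*s - exp(-2*s).
Then F(1) - F(0) = (-2 - exp(-2)) - (-1) = -1 - exp(-2).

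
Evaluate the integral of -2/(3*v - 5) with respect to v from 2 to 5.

An antiderivative is F(v) = -2*log(3*v - 5)/3.
Then F(5) - F(2) = (-2*log(10)/3) - (0) = -2*log(10)/3.

-2*log(10)/3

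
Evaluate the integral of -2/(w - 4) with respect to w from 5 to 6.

An antiderivative is F(w) = -2*log(w - 4).
Then F(6) - F(5) = (-log(4)) - (0) = -log(4).

-log(4)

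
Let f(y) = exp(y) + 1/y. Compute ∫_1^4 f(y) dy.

An antiderivative is F(y) = exp(y) + log(y).
Then F(4) - F(1) = (log(4) + exp(4)) - (exp(1)) = -exp(1) + log(4) + exp(4).

-exp(1) + log(4) + exp(4)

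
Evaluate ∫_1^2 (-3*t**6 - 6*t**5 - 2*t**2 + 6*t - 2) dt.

By the power rule, an antiderivative is F(t) = -3*t**7/7 - t**6 - 2*t**3/3 + 3*t**2 - 2*t.
Then F(2) - F(1) = (-2440/21) - (-23/21) = -2417/21.

-2417/21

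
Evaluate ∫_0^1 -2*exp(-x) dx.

-2 + 2*exp(-1)

An antiderivative is F(x) = 2*exp(-x).
Then F(1) - F(0) = (2*exp(-1)) - (2) = -2 + 2*exp(-1).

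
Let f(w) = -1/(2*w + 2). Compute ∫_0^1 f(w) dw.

An antiderivative is F(w) = -log(2*w + 2)/2.
Then F(1) - F(0) = (-log(2)) - (-log(2)/2) = -log(2)/2.

-log(2)/2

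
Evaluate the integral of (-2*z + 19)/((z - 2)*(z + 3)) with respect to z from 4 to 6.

Factor the denominator: z**2 + z - 6 = (z + 3)(z - 2).
Partial fractions: (-2*z + 19)/((z - 2)*(z + 3)) = -5/(z + 3) + 3/(z - 2).
An antiderivative is F(z) = 3*log(z - 2) - 5*log(z + 3).
Then F(6) - F(4) = (-10*log(3) + 6*log(2)) - (-5*log(7) + 3*log(2)) = -10*log(3) + 3*log(2) + 5*log(7).

-10*log(3) + 3*log(2) + 5*log(7)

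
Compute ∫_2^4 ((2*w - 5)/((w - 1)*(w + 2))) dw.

log(9/8)

Factor the denominator: w**2 + w - 2 = (w + 2)(w - 1).
Partial fractions: (2*w - 5)/((w - 1)*(w + 2)) = 3/(w + 2) - 1/(w - 1).
An antiderivative is F(w) = -log(w - 1) + 3*log(w + 2).
Then F(4) - F(2) = (log(72)) - (log(64)) = log(9/8).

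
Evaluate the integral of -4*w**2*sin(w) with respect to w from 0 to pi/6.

-4*sqrt(3) - 2*pi/3 + sqrt(3)*pi**2/18 + 8

Integrate by parts twice (u = w^2, dv = -4*sin(w) dw).
An antiderivative is F(w) = 4*w**2*cos(w) - 8*w*sin(w) - 8*cos(w).
Then F(pi/6) - F(0) = (-4*sqrt(3) - 2*pi/3 + sqrt(3)*pi**2/18) - (-8) = -4*sqrt(3) - 2*pi/3 + sqrt(3)*pi**2/18 + 8.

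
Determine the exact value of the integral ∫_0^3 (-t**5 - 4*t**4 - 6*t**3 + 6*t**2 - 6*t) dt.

By the power rule, an antiderivative is F(t) = -t**6/6 - 4*t**5/5 - 3*t**4/2 + 2*t**3 - 3*t**2.
Then F(3) - F(0) = (-2052/5) - (0) = -2052/5.

-2052/5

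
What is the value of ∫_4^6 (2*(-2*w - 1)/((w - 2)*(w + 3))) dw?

Factor the denominator: w**2 + w - 6 = (w + 3)(w - 2).
Partial fractions: 2*(-2*w - 1)/((w - 2)*(w + 3)) = -2/(w + 3) - 2/(w - 2).
An antiderivative is F(w) = -2*log(w - 2) - 2*log(w + 3).
Then F(6) - F(4) = (-4*log(3) - 4*log(2)) - (-2*log(7) - 2*log(2)) = -4*log(3) - 2*log(2) + 2*log(7).

-4*log(3) - 2*log(2) + 2*log(7)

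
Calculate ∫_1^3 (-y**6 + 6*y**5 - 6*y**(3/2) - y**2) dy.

By the power rule, an antiderivative is F(y) = -y**7/7 + y**6 - 12*y**(5/2)/5 - y**3/3.
Then F(3) - F(1) = (2853/7 - 108*sqrt(3)/5) - (-197/105) = 42992/105 - 108*sqrt(3)/5.

42992/105 - 108*sqrt(3)/5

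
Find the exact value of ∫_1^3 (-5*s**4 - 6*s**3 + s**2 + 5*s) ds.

-1000/3

By the power rule, an antiderivative is F(s) = -s**5 - 3*s**4/2 + s**3/3 + 5*s**2/2.
Then F(3) - F(1) = (-333) - (1/3) = -1000/3.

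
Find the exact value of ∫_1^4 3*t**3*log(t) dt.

-765/16 + 384*log(2)

Integrate by parts once (u = ln t, dv = 3*t**3 dt).
An antiderivative is F(t) = 3*t**4*(4*log(t) - 1)/16.
Then F(4) - F(1) = (-48 + 384*log(2)) - (-3/16) = -765/16 + 384*log(2).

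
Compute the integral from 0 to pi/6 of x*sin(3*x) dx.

1/9

Integrate by parts once (u = x, dv = sin(3*x) dx).
An antiderivative is F(x) = -x*cos(3*x)/3 + sin(3*x)/9.
Then F(pi/6) - F(0) = (1/9) - (0) = 1/9.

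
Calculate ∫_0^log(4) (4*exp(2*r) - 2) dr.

An antiderivative is F(r) = 2*exp(2*r) - 2*r.
Then F(log(4)) - F(0) = (32 - 4*log(2)) - (2) = 30 - log(16).

30 - log(16)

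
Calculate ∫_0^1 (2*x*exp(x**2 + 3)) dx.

Let u = x**2 + 3, so du = 2*x dx. When x = 0, u = 3; when x = 1, u = 4.
The integral becomes ∫ exp(u) du from 3 to 4, with antiderivative exp(u).
Back in x: F(x) = exp(x**2 + 3).
Then F(1) - F(0) = (exp(4)) - (exp(3)) = -exp(3) + exp(4).

-exp(3) + exp(4)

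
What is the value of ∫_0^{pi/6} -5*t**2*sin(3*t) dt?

10/27 - 5*pi/27

Integrate by parts twice (u = t^2, dv = -5*sin(3*t) dt).
An antiderivative is F(t) = 5*t**2*cos(3*t)/3 - 10*t*sin(3*t)/9 - 10*cos(3*t)/27.
Then F(pi/6) - F(0) = (-5*pi/27) - (-10/27) = 10/27 - 5*pi/27.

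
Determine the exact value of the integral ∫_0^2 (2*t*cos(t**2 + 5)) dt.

Let u = t**2 + 5, so du = 2*t dt. When t = 0, u = 5; when t = 2, u = 9.
The integral becomes ∫ cos(u) du from 5 to 9, with antiderivative sin(u).
Back in t: F(t) = sin(t**2 + 5).
Then F(2) - F(0) = (sin(9)) - (sin(5)) = sin(9) - sin(5).

sin(9) - sin(5)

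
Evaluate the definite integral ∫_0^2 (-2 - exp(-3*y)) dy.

-13/3 + exp(-6)/3

An antiderivative is F(y) = -2*y + exp(-3*y)/3.
Then F(2) - F(0) = (-4 + exp(-6)/3) - (1/3) = -13/3 + exp(-6)/3.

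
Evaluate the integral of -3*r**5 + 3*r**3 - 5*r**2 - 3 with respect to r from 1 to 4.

By the power rule, an antiderivative is F(r) = -r**6/2 + 3*r**4/4 - 5*r**3/3 - 3*r.
Then F(4) - F(1) = (-5924/3) - (-53/12) = -7881/4.

-7881/4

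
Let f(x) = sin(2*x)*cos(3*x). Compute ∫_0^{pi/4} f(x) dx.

Use the identity sin(2*x)cos(3*x) = [sin(5*x) + sin(-x)]/2.
An antiderivative is F(x) = cos(x)/2 - cos(5*x)/10.
Then F(pi/4) - F(0) = (3*sqrt(2)/10) - (2/5) = -2/5 + 3*sqrt(2)/10.

-2/5 + 3*sqrt(2)/10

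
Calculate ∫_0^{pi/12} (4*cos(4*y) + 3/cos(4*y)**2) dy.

5*sqrt(3)/4

An antiderivative is F(y) = sin(4*y) + 3*tan(4*y)/4.
Then F(pi/12) - F(0) = (5*sqrt(3)/4) - (0) = 5*sqrt(3)/4.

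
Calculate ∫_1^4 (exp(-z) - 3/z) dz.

An antiderivative is F(z) = -3*log(z) - exp(-z).
Then F(4) - F(1) = (-6*log(2) - exp(-4)) - (-exp(-1)) = -6*log(2) - exp(-4) + exp(-1).

-6*log(2) - exp(-4) + exp(-1)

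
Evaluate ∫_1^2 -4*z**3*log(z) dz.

15/4 - 16*log(2)

Integrate by parts once (u = ln z, dv = -4*z**3 dz).
An antiderivative is F(z) = -z**4*(4*log(z) - 1)/4.
Then F(2) - F(1) = (4 - 16*log(2)) - (1/4) = 15/4 - 16*log(2).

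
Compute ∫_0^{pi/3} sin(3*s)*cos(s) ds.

9/16

Use the identity sin(3*s)cos(s) = [sin(4*s) + sin(2*s)]/2.
An antiderivative is F(s) = -cos(2*s)/4 - cos(4*s)/8.
Then F(pi/3) - F(0) = (3/16) - (-3/8) = 9/16.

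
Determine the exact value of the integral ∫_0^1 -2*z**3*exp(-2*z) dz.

-3/4 + 19*exp(-2)/4

Integrate by parts 3 times (u = z^3, dv = -2*exp(-2*z) dz).
An antiderivative is F(z) = (4*z**3 + 6*z**2 + 6*z + 3)*exp(-2*z)/4.
Then F(1) - F(0) = (19*exp(-2)/4) - (3/4) = -3/4 + 19*exp(-2)/4.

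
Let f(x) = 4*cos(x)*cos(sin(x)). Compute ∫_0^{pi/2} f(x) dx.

4*sin(1)

Let u = sin(x), so du = cos(x) dx. When x = 0, u = 0; when x = pi/2, u = 1.
The integral becomes 4·∫ cos(u) du from 0 to 1, with antiderivative 4*sin(u).
Back in x: F(x) = 4*sin(sin(x)).
Then F(pi/2) - F(0) = (4*sin(1)) - (0) = 4*sin(1).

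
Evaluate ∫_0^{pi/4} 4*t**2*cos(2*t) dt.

-1 + pi**2/8

Integrate by parts twice (u = t^2, dv = 4*cos(2*t) dt).
An antiderivative is F(t) = 2*t**2*sin(2*t) + 2*t*cos(2*t) - sin(2*t).
Then F(pi/4) - F(0) = (-1 + pi**2/8) - (0) = -1 + pi**2/8.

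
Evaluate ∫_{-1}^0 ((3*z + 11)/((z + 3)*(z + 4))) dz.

log(3)

Factor the denominator: z**2 + 7*z + 12 = (z + 4)(z + 3).
Partial fractions: (3*z + 11)/((z + 3)*(z + 4)) = 1/(z + 4) + 2/(z + 3).
An antiderivative is F(z) = 2*log(z + 3) + log(z + 4).
Then F(0) - F(-1) = (log(36)) - (log(12)) = log(3).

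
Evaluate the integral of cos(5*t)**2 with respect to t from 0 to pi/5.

pi/10

Use the identity cos^2(5*t) = (1 + cos(10*t))/2.
An antiderivative is F(t) = t/2 + sin(10*t)/20.
Then F(pi/5) - F(0) = (pi/10) - (0) = pi/10.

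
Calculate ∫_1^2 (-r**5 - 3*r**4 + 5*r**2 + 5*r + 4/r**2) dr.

-119/15

By the power rule, an antiderivative is F(r) = -r**6/6 - 3*r**5/5 + 5*r**3/3 + 5*r**2/2 - 4/r.
Then F(2) - F(1) = (-128/15) - (-3/5) = -119/15.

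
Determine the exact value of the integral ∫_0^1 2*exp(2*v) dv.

-1 + exp(2)

An antiderivative is F(v) = exp(2*v).
Then F(1) - F(0) = (exp(2)) - (1) = -1 + exp(2).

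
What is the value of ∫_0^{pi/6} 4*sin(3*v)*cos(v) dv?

5/4

Use the identity sin(3*v)cos(v) = [sin(4*v) + sin(2*v)]/2.
An antiderivative is F(v) = -cos(2*v) - cos(4*v)/2.
Then F(pi/6) - F(0) = (-1/4) - (-3/2) = 5/4.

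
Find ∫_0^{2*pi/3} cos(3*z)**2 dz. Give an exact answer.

pi/3

Use the identity cos^2(3*z) = (1 + cos(6*z))/2.
An antiderivative is F(z) = z/2 + sin(6*z)/12.
Then F(2*pi/3) - F(0) = (pi/3) - (0) = pi/3.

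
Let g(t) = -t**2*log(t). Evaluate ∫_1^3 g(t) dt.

Integrate by parts once (u = ln t, dv = -t**2 dt).
An antiderivative is F(t) = -t**3*(3*log(t) - 1)/9.
Then F(3) - F(1) = (3 - 9*log(3)) - (1/9) = 26/9 - 9*log(3).

26/9 - 9*log(3)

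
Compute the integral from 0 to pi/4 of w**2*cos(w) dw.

sqrt(2)*(-32 + pi**2 + 8*pi)/32

Integrate by parts twice (u = w^2, dv = cos(w) dw).
An antiderivative is F(w) = w**2*sin(w) + 2*w*cos(w) - 2*sin(w).
Then F(pi/4) - F(0) = (sqrt(2)*(-32 + pi**2 + 8*pi)/32) - (0) = sqrt(2)*(-32 + pi**2 + 8*pi)/32.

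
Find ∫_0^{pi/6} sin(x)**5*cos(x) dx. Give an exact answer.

1/384

Let u = sin(x), so du = cos(x) dx. When x = 0, u = 0; when x = pi/6, u = 1/2.
The integral becomes ∫ u**5 du from 0 to 1/2, with antiderivative u**6/6.
Back in x: F(x) = sin(x)**6/6.
Then F(pi/6) - F(0) = (1/384) - (0) = 1/384.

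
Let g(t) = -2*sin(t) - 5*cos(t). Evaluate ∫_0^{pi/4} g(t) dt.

-3*sqrt(2)/2 - 2

An antiderivative is F(t) = -5*sin(t) + 2*cos(t).
Then F(pi/4) - F(0) = (-3*sqrt(2)/2) - (2) = -3*sqrt(2)/2 - 2.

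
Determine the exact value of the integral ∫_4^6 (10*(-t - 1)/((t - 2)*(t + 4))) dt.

-5*log(5) + 5*log(2)

Factor the denominator: t**2 + 2*t - 8 = (t + 4)(t - 2).
Partial fractions: 10*(-t - 1)/((t - 2)*(t + 4)) = -5/(t + 4) - 5/(t - 2).
An antiderivative is F(t) = -5*log(t - 2) - 5*log(t + 4).
Then F(6) - F(4) = (-15*log(2) - 5*log(5)) - (-20*log(2)) = -5*log(5) + 5*log(2).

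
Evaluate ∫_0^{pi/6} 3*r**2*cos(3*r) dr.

Integrate by parts twice (u = r^2, dv = 3*cos(3*r) dr).
An antiderivative is F(r) = r**2*sin(3*r) + 2*r*cos(3*r)/3 - 2*sin(3*r)/9.
Then F(pi/6) - F(0) = (-2/9 + pi**2/36) - (0) = -2/9 + pi**2/36.

-2/9 + pi**2/36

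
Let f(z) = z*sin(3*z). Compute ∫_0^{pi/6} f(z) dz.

Integrate by parts once (u = z, dv = sin(3*z) dz).
An antiderivative is F(z) = -z*cos(3*z)/3 + sin(3*z)/9.
Then F(pi/6) - F(0) = (1/9) - (0) = 1/9.

1/9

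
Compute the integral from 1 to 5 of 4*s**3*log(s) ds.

Integrate by parts once (u = ln s, dv = 4*s**3 ds).
An antiderivative is F(s) = s**4*(4*log(s) - 1)/4.
Then F(5) - F(1) = (-625/4 + 625*log(5)) - (-1/4) = -156 + 625*log(5).

-156 + 625*log(5)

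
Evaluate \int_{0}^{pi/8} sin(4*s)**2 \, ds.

pi/16

Use the identity sin^2(4*s) = (1 - cos(8*s))/2.
An antiderivative is F(s) = s/2 - sin(8*s)/16.
Then F(pi/8) - F(0) = (pi/16) - (0) = pi/16.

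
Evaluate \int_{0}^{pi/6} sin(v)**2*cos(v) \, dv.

Let u = sin(v), so du = cos(v) dv. When v = 0, u = 0; when v = pi/6, u = 1/2.
The integral becomes ∫ u**2 du from 0 to 1/2, with antiderivative u**3/3.
Back in v: F(v) = sin(v)**3/3.
Then F(pi/6) - F(0) = (1/24) - (0) = 1/24.

1/24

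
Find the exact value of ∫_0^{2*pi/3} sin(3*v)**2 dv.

pi/3

Use the identity sin^2(3*v) = (1 - cos(6*v))/2.
An antiderivative is F(v) = v/2 - sin(6*v)/12.
Then F(2*pi/3) - F(0) = (pi/3) - (0) = pi/3.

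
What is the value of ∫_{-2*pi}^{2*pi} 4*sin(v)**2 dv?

Use the identity sin^2(v) = (1 - cos(2*v))/2.
An antiderivative is F(v) = 2*v - sin(2*v).
Then F(2*pi) - F(-2*pi) = (4*pi) - (-4*pi) = 8*pi.

8*pi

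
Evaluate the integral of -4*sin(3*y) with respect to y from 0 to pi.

-8/3

An antiderivative is F(y) = 4*cos(3*y)/3.
Then F(pi) - F(0) = (-4/3) - (4/3) = -8/3.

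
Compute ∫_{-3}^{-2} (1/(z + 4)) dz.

An antiderivative is F(z) = log(z + 4).
Then F(-2) - F(-3) = (log(2)) - (0) = log(2).

log(2)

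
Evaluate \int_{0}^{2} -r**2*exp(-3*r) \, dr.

Integrate by parts twice (u = r^2, dv = -exp(-3*r) dr).
An antiderivative is F(r) = (9*r**2 + 6*r + 2)*exp(-3*r)/27.
Then F(2) - F(0) = (50*exp(-6)/27) - (2/27) = -2/27 + 50*exp(-6)/27.

-2/27 + 50*exp(-6)/27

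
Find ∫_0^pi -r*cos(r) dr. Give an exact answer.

2

Integrate by parts once (u = r, dv = -cos(r) dr).
An antiderivative is F(r) = -r*sin(r) - cos(r).
Then F(pi) - F(0) = (1) - (-1) = 2.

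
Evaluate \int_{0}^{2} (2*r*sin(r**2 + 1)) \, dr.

Let u = r**2 + 1, so du = 2*r dr. When r = 0, u = 1; when r = 2, u = 5.
The integral becomes ∫ sin(u) du from 1 to 5, with antiderivative -cos(u).
Back in r: F(r) = -cos(r**2 + 1).
Then F(2) - F(0) = (-cos(5)) - (-cos(1)) = -cos(5) + cos(1).

-cos(5) + cos(1)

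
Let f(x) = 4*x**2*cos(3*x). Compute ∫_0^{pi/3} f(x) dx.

-8*pi/27

Integrate by parts twice (u = x^2, dv = 4*cos(3*x) dx).
An antiderivative is F(x) = 4*x**2*sin(3*x)/3 + 8*x*cos(3*x)/9 - 8*sin(3*x)/27.
Then F(pi/3) - F(0) = (-8*pi/27) - (0) = -8*pi/27.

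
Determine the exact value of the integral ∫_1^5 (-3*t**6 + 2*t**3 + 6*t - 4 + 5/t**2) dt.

-231768/7

By the power rule, an antiderivative is F(t) = -3*t**7/7 + t**4/2 + 3*t**2 - 4*t - 5/t.
Then F(5) - F(1) = (-463619/14) - (-83/14) = -231768/7.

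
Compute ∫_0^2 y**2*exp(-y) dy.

Integrate by parts twice (u = y^2, dv = exp(-y) dy).
An antiderivative is F(y) = (-y**2 - 2*y - 2)*exp(-y).
Then F(2) - F(0) = (-10*exp(-2)) - (-2) = 2 - 10*exp(-2).

2 - 10*exp(-2)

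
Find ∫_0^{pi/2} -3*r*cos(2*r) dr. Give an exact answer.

Integrate by parts once (u = r, dv = -3*cos(2*r) dr).
An antiderivative is F(r) = -3*r*sin(2*r)/2 - 3*cos(2*r)/4.
Then F(pi/2) - F(0) = (3/4) - (-3/4) = 3/2.

3/2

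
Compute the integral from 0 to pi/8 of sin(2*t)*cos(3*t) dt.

-2/5 + sqrt(2 - sqrt(2))/20 + sqrt(sqrt(2) + 2)/4

Use the identity sin(2*t)cos(3*t) = [sin(5*t) + sin(-t)]/2.
An antiderivative is F(t) = cos(t)/2 - cos(5*t)/10.
Then F(pi/8) - F(0) = (sqrt(2 - sqrt(2))/20 + sqrt(sqrt(2) + 2)/4) - (2/5) = -2/5 + sqrt(2 - sqrt(2))/20 + sqrt(sqrt(2) + 2)/4.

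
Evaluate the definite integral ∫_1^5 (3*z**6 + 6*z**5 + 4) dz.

By the power rule, an antiderivative is F(z) = 3*z**7/7 + z**6 + 4*z.
Then F(5) - F(1) = (343890/7) - (38/7) = 343852/7.

343852/7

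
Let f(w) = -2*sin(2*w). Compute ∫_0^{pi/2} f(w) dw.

-2

An antiderivative is F(w) = cos(2*w).
Then F(pi/2) - F(0) = (-1) - (1) = -2.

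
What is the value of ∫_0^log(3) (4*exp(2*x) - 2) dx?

16 - 2*log(3)

An antiderivative is F(x) = 2*exp(2*x) - 2*x.
Then F(log(3)) - F(0) = (18 - 2*log(3)) - (2) = 16 - 2*log(3).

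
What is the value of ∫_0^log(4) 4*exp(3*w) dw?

84

Let u = exp(w), so du = exp(w) dw. When w = 0, u = 1; when w = log(4), u = 4.
The integral becomes 4·∫ u**2 du from 1 to 4, with antiderivative 4*u**3/3.
Back in w: F(w) = 4*exp(3*w)/3.
Then F(log(4)) - F(0) = (256/3) - (4/3) = 84.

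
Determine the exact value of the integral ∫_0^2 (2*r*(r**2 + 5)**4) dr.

55924/5

Let u = r**2 + 5, so du = 2*r dr. When r = 0, u = 5; when r = 2, u = 9.
The integral becomes ∫ u**4 du from 5 to 9, with antiderivative u**5/5.
Back in r: F(r) = (r**2 + 5)**5/5.
Then F(2) - F(0) = (59049/5) - (625) = 55924/5.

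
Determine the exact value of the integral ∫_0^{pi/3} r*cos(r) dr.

-1/2 + sqrt(3)*pi/6

Integrate by parts once (u = r, dv = cos(r) dr).
An antiderivative is F(r) = r*sin(r) + cos(r).
Then F(pi/3) - F(0) = (1/2 + sqrt(3)*pi/6) - (1) = -1/2 + sqrt(3)*pi/6.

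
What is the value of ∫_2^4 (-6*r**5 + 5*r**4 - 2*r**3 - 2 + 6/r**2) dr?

By the power rule, an antiderivative is F(r) = -r**6 + r**5 - r**4/2 - 2*r - 6/r.
Then F(4) - F(2) = (-6419/2) - (-47) = -6325/2.

-6325/2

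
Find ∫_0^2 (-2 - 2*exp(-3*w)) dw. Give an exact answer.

-14/3 + 2*exp(-6)/3

An antiderivative is F(w) = -2*w + 2*exp(-3*w)/3.
Then F(2) - F(0) = (-4 + 2*exp(-6)/3) - (2/3) = -14/3 + 2*exp(-6)/3.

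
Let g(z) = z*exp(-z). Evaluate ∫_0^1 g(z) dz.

Integrate by parts once (u = z, dv = exp(-z) dz).
An antiderivative is F(z) = (-z - 1)*exp(-z).
Then F(1) - F(0) = (-2*exp(-1)) - (-1) = 1 - 2*exp(-1).

1 - 2*exp(-1)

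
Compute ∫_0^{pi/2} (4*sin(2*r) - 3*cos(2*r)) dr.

4

An antiderivative is F(r) = -3*sin(2*r)/2 - 2*cos(2*r).
Then F(pi/2) - F(0) = (2) - (-2) = 4.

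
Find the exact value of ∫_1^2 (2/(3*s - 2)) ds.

4*log(2)/3

An antiderivative is F(s) = 2*log(3*s - 2)/3.
Then F(2) - F(1) = (4*log(2)/3) - (0) = 4*log(2)/3.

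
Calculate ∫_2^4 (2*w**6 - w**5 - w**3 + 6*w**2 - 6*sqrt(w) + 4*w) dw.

By the power rule, an antiderivative is F(w) = 2*w**7/7 - w**6/6 - w**4/4 - 4*w**(3/2) + 2*w**3 + 2*w**2.
Then F(4) - F(2) = (85312/21) - (964/21 - 8*sqrt(2)) = 8*sqrt(2) + 28116/7.

8*sqrt(2) + 28116/7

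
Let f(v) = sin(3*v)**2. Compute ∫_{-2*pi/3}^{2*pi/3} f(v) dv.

Use the identity sin^2(3*v) = (1 - cos(6*v))/2.
An antiderivative is F(v) = v/2 - sin(6*v)/12.
Then F(2*pi/3) - F(-2*pi/3) = (pi/3) - (-pi/3) = 2*pi/3.

2*pi/3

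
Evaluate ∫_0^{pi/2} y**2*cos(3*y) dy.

2/27 - pi**2/12

Integrate by parts twice (u = y^2, dv = cos(3*y) dy).
An antiderivative is F(y) = y**2*sin(3*y)/3 + 2*y*cos(3*y)/9 - 2*sin(3*y)/27.
Then F(pi/2) - F(0) = (2/27 - pi**2/12) - (0) = 2/27 - pi**2/12.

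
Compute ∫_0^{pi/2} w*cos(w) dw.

-1 + pi/2

Integrate by parts once (u = w, dv = cos(w) dw).
An antiderivative is F(w) = w*sin(w) + cos(w).
Then F(pi/2) - F(0) = (pi/2) - (1) = -1 + pi/2.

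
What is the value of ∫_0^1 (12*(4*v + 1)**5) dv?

7812

Let u = 4*v + 1, so du = 4 dv. When v = 0, u = 1; when v = 1, u = 5.
The integral becomes 3·∫ u**5 du from 1 to 5, with antiderivative u**6/2.
Back in v: F(v) = (4*v + 1)**6/2.
Then F(1) - F(0) = (15625/2) - (1/2) = 7812.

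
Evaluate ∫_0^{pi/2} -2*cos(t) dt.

An antiderivative is F(t) = -2*sin(t).
Then F(pi/2) - F(0) = (-2) - (0) = -2.

-2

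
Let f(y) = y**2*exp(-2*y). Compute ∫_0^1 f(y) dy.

(-5 + exp(2))*exp(-2)/4

Integrate by parts twice (u = y^2, dv = exp(-2*y) dy).
An antiderivative is F(y) = (-2*y**2 - 2*y - 1)*exp(-2*y)/4.
Then F(1) - F(0) = (-5*exp(-2)/4) - (-1/4) = (-5 + exp(2))*exp(-2)/4.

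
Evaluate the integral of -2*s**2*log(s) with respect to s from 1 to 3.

52/9 - 18*log(3)

Integrate by parts once (u = ln s, dv = -2*s**2 ds).
An antiderivative is F(s) = -2*s**3*(3*log(s) - 1)/9.
Then F(3) - F(1) = (6 - 18*log(3)) - (2/9) = 52/9 - 18*log(3).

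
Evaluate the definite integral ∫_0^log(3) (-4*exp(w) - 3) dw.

-8 - log(27)

An antiderivative is F(w) = -3*w - 4*exp(w).
Then F(log(3)) - F(0) = (-12 - 3*log(3)) - (-4) = -8 - log(27).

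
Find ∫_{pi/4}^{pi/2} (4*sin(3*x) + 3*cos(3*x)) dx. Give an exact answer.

An antiderivative is F(x) = sin(3*x) - 4*cos(3*x)/3.
Then F(pi/2) - F(pi/4) = (-1) - (7*sqrt(2)/6) = -7*sqrt(2)/6 - 1.

-7*sqrt(2)/6 - 1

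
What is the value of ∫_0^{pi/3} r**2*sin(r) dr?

-1 - pi**2/18 + sqrt(3)*pi/3

Integrate by parts twice (u = r^2, dv = sin(r) dr).
An antiderivative is F(r) = -r**2*cos(r) + 2*r*sin(r) + 2*cos(r).
Then F(pi/3) - F(0) = (-pi**2/18 + 1 + sqrt(3)*pi/3) - (2) = -1 - pi**2/18 + sqrt(3)*pi/3.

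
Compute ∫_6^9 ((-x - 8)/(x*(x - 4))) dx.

-3*log(5) + log(2) + 2*log(3)

Factor the denominator: x**2 - 4*x = x(x - 4).
Partial fractions: (-x - 8)/(x*(x - 4)) = 2/x - 3/(x - 4).
An antiderivative is F(x) = 2*log(x) - 3*log(x - 4).
Then F(9) - F(6) = (-3*log(5) + 4*log(3)) - (log(9/2)) = -3*log(5) + log(2) + 2*log(3).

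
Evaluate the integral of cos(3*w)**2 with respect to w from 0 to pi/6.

pi/12

Use the identity cos^2(3*w) = (1 + cos(6*w))/2.
An antiderivative is F(w) = w/2 + sin(6*w)/12.
Then F(pi/6) - F(0) = (pi/12) - (0) = pi/12.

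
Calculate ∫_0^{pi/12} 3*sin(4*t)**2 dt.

-3*sqrt(3)/32 + pi/8

Use the identity sin^2(4*t) = (1 - cos(8*t))/2.
An antiderivative is F(t) = 3*t/2 - 3*sin(8*t)/16.
Then F(pi/12) - F(0) = (-3*sqrt(3)/32 + pi/8) - (0) = -3*sqrt(3)/32 + pi/8.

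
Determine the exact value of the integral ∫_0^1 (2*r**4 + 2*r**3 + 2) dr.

By the power rule, an antiderivative is F(r) = 2*r**5/5 + r**4/2 + 2*r.
Then F(1) - F(0) = (29/10) - (0) = 29/10.

29/10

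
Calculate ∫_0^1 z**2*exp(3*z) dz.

Integrate by parts twice (u = z^2, dv = exp(3*z) dz).
An antiderivative is F(z) = (9*z**2 - 6*z + 2)*exp(3*z)/27.
Then F(1) - F(0) = (5*exp(3)/27) - (2/27) = -2/27 + 5*exp(3)/27.

-2/27 + 5*exp(3)/27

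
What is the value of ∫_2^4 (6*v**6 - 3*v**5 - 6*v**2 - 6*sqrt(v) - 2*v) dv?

By the power rule, an antiderivative is F(v) = 6*v**7/7 - v**6/2 - 4*v**(3/2) - 2*v**3 - v**2.
Then F(4) - F(2) = (82736/7) - (404/7 - 8*sqrt(2)) = 8*sqrt(2) + 82332/7.

8*sqrt(2) + 82332/7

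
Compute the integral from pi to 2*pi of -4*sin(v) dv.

8

An antiderivative is F(v) = 4*cos(v).
Then F(2*pi) - F(pi) = (4) - (-4) = 8.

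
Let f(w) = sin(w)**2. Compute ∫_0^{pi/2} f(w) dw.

pi/4

Use the identity sin^2(w) = (1 - cos(2*w))/2.
An antiderivative is F(w) = w/2 - sin(2*w)/4.
Then F(pi/2) - F(0) = (pi/4) - (0) = pi/4.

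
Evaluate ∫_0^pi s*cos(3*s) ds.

Integrate by parts once (u = s, dv = cos(3*s) ds).
An antiderivative is F(s) = s*sin(3*s)/3 + cos(3*s)/9.
Then F(pi) - F(0) = (-1/9) - (1/9) = -2/9.

-2/9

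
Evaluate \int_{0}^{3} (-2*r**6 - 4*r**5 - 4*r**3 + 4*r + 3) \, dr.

-8154/7

By the power rule, an antiderivative is F(r) = -2*r**7/7 - 2*r**6/3 - r**4 + 2*r**2 + 3*r.
Then F(3) - F(0) = (-8154/7) - (0) = -8154/7.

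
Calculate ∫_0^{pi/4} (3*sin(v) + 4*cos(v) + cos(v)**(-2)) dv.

sqrt(2)/2 + 4

An antiderivative is F(v) = 4*sin(v) - 3*cos(v) + tan(v).
Then F(pi/4) - F(0) = (sqrt(2)/2 + 1) - (-3) = sqrt(2)/2 + 4.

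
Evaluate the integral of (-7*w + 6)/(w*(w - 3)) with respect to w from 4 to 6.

-7*log(3) + 2*log(2)

Factor the denominator: w**2 - 3*w = w(w - 3).
Partial fractions: (-7*w + 6)/(w*(w - 3)) = -2/w - 5/(w - 3).
An antiderivative is F(w) = -2*log(w) - 5*log(w - 3).
Then F(6) - F(4) = (-7*log(3) - 2*log(2)) - (-log(16)) = -7*log(3) + 2*log(2).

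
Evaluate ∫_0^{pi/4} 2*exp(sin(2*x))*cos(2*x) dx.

-1 + E

Let u = sin(2*x), so du = 2*cos(2*x) dx. When x = 0, u = 0; when x = pi/4, u = 1.
The integral becomes ∫ exp(u) du from 0 to 1, with antiderivative exp(u).
Back in x: F(x) = exp(sin(2*x)).
Then F(pi/4) - F(0) = (E) - (1) = -1 + E.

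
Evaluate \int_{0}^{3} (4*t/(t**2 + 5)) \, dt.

Let u = t**2 + 5, so du = 2*t dt. When t = 0, u = 5; when t = 3, u = 14.
The integral becomes 2·∫ 1/u du from 5 to 14, with antiderivative 2*log(u).
Back in t: F(t) = 2*log(t**2 + 5).
Then F(3) - F(0) = (2*log(2) + 2*log(7)) - (log(25)) = -2*log(5) + 2*log(2) + 2*log(7).

-2*log(5) + 2*log(2) + 2*log(7)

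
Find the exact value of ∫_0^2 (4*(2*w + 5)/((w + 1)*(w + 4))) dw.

Factor the denominator: w**2 + 5*w + 4 = (w + 4)(w + 1).
Partial fractions: 4*(2*w + 5)/((w + 1)*(w + 4)) = 4/(w + 4) + 4/(w + 1).
An antiderivative is F(w) = 4*log(w + 1) + 4*log(w + 4).
Then F(2) - F(0) = (4*log(2) + 8*log(3)) - (8*log(2)) = -4*log(2) + 8*log(3).

-4*log(2) + 8*log(3)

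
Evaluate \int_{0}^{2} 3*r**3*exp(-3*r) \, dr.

Integrate by parts 3 times (u = r^3, dv = 3*exp(-3*r) dr).
An antiderivative is F(r) = (-9*r**3 - 9*r**2 - 6*r - 2)*exp(-3*r)/9.
Then F(2) - F(0) = (-122*exp(-6)/9) - (-2/9) = 2/9 - 122*exp(-6)/9.

2/9 - 122*exp(-6)/9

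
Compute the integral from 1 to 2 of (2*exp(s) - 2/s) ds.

An antiderivative is F(s) = 2*exp(s) - 2*log(s).
Then F(2) - F(1) = (-2*log(2) + 2*exp(2)) - (2*exp(1)) = -2*exp(1) - 2*log(2) + 2*exp(2).

-2*exp(1) - 2*log(2) + 2*exp(2)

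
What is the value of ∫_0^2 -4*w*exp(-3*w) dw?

Integrate by parts once (u = w, dv = -4*exp(-3*w) dw).
An antiderivative is F(w) = (12*w + 4)*exp(-3*w)/9.
Then F(2) - F(0) = (28*exp(-6)/9) - (4/9) = -4/9 + 28*exp(-6)/9.

-4/9 + 28*exp(-6)/9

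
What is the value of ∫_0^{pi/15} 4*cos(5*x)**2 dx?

Use the identity cos^2(5*x) = (1 + cos(10*x))/2.
An antiderivative is F(x) = 2*x + sin(10*x)/5.
Then F(pi/15) - F(0) = (sqrt(3)/10 + 2*pi/15) - (0) = sqrt(3)/10 + 2*pi/15.

sqrt(3)/10 + 2*pi/15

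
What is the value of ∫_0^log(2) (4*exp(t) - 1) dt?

An antiderivative is F(t) = -t + 4*exp(t).
Then F(log(2)) - F(0) = (8 - log(2)) - (4) = 4 - log(2).

4 - log(2)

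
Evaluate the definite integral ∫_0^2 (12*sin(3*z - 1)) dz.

Let u = 3*z - 1, so du = 3 dz. When z = 0, u = -1; when z = 2, u = 5.
The integral becomes 4·∫ sin(u) du from -1 to 5, with antiderivative -4*cos(u).
Back in z: F(z) = -4*cos(3*z - 1).
Then F(2) - F(0) = (-4*cos(5)) - (-4*cos(1)) = -4*cos(5) + 4*cos(1).

-4*cos(5) + 4*cos(1)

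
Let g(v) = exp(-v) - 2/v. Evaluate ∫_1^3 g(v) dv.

-2*log(3) - exp(-3) + exp(-1)

An antiderivative is F(v) = -2*log(v) - exp(-v).
Then F(3) - F(1) = (-2*log(3) - exp(-3)) - (-exp(-1)) = -2*log(3) - exp(-3) + exp(-1).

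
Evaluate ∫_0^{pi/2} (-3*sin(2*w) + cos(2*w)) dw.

-3

An antiderivative is F(w) = sin(2*w)/2 + 3*cos(2*w)/2.
Then F(pi/2) - F(0) = (-3/2) - (3/2) = -3.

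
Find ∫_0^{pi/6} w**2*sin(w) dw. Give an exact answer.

Integrate by parts twice (u = w^2, dv = sin(w) dw).
An antiderivative is F(w) = -w**2*cos(w) + 2*w*sin(w) + 2*cos(w).
Then F(pi/6) - F(0) = (-sqrt(3)*pi**2/72 + pi/6 + sqrt(3)) - (2) = -2 - sqrt(3)*pi**2/72 + pi/6 + sqrt(3).

-2 - sqrt(3)*pi**2/72 + pi/6 + sqrt(3)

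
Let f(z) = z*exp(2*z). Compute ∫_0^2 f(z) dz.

1/4 + 3*exp(4)/4

Integrate by parts once (u = z, dv = exp(2*z) dz).
An antiderivative is F(z) = (2*z - 1)*exp(2*z)/4.
Then F(2) - F(0) = (3*exp(4)/4) - (-1/4) = 1/4 + 3*exp(4)/4.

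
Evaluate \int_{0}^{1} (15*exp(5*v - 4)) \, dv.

-(3 - 3*exp(5))*exp(-4)

Let u = 5*v - 4, so du = 5 dv. When v = 0, u = -4; when v = 1, u = 1.
The integral becomes 3·∫ exp(u) du from -4 to 1, with antiderivative 3*exp(u).
Back in v: F(v) = 3*exp(5*v - 4).
Then F(1) - F(0) = (3*exp(1)) - (3*exp(-4)) = -(3 - 3*exp(5))*exp(-4).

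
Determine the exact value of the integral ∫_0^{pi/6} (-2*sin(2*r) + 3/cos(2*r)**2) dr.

-1/2 + 3*sqrt(3)/2

An antiderivative is F(r) = cos(2*r) + 3*tan(2*r)/2.
Then F(pi/6) - F(0) = (1/2 + 3*sqrt(3)/2) - (1) = -1/2 + 3*sqrt(3)/2.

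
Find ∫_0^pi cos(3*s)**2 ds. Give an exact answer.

pi/2

Use the identity cos^2(3*s) = (1 + cos(6*s))/2.
An antiderivative is F(s) = s/2 + sin(6*s)/12.
Then F(pi) - F(0) = (pi/2) - (0) = pi/2.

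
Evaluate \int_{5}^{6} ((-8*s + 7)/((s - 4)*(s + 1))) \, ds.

Factor the denominator: s**2 - 3*s - 4 = (s + 1)(s - 4).
Partial fractions: (-8*s + 7)/((s - 4)*(s + 1)) = -3/(s + 1) - 5/(s - 4).
An antiderivative is F(s) = -5*log(s - 4) - 3*log(s + 1).
Then F(6) - F(5) = (-3*log(7) - 5*log(2)) - (-3*log(3) - 3*log(2)) = -3*log(7) - 2*log(2) + 3*log(3).

-3*log(7) - 2*log(2) + 3*log(3)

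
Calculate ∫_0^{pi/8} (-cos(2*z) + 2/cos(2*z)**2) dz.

1 - sqrt(2)/4

An antiderivative is F(z) = -sin(2*z)/2 + tan(2*z).
Then F(pi/8) - F(0) = (1 - sqrt(2)/4) - (0) = 1 - sqrt(2)/4.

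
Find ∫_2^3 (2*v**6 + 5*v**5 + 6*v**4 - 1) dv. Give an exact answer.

By the power rule, an antiderivative is F(v) = 2*v**7/7 + 5*v**6/6 + 6*v**5/5 - v.
Then F(3) - F(2) = (106467/70) - (13262/105) = 292877/210.

292877/210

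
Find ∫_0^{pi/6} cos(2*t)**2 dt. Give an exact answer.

sqrt(3)/16 + pi/12

Use the identity cos^2(2*t) = (1 + cos(4*t))/2.
An antiderivative is F(t) = t/2 + sin(4*t)/8.
Then F(pi/6) - F(0) = (sqrt(3)/16 + pi/12) - (0) = sqrt(3)/16 + pi/12.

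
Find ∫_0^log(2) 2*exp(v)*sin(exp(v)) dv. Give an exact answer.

Let u = exp(v), so du = exp(v) dv. When v = 0, u = 1; when v = log(2), u = 2.
The integral becomes 2·∫ sin(u) du from 1 to 2, with antiderivative -2*cos(u).
Back in v: F(v) = -2*cos(exp(v)).
Then F(log(2)) - F(0) = (-2*cos(2)) - (-2*cos(1)) = -2*cos(2) + 2*cos(1).

-2*cos(2) + 2*cos(1)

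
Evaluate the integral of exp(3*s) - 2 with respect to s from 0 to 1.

An antiderivative is F(s) = exp(3*s)/3 - 2*s.
Then F(1) - F(0) = (-2 + exp(3)/3) - (1/3) = -7/3 + exp(3)/3.

-7/3 + exp(3)/3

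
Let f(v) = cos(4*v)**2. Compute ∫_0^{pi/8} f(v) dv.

Use the identity cos^2(4*v) = (1 + cos(8*v))/2.
An antiderivative is F(v) = v/2 + sin(8*v)/16.
Then F(pi/8) - F(0) = (pi/16) - (0) = pi/16.

pi/16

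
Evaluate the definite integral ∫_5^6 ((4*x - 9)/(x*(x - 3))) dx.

Factor the denominator: x**2 - 3*x = x(x - 3).
Partial fractions: (4*x - 9)/(x*(x - 3)) = 3/x + 1/(x - 3).
An antiderivative is F(x) = 3*log(x) + log(x - 3).
Then F(6) - F(5) = (3*log(2) + 4*log(3)) - (log(2) + 3*log(5)) = -3*log(5) + 2*log(2) + 4*log(3).

-3*log(5) + 2*log(2) + 4*log(3)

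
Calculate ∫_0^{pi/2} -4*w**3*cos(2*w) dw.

Integrate by parts 3 times (u = w^3, dv = -4*cos(2*w) dw).
An antiderivative is F(w) = -2*w**3*sin(2*w) - 3*w**2*cos(2*w) + 3*w*sin(2*w) + 3*cos(2*w)/2.
Then F(pi/2) - F(0) = (-3/2 + 3*pi**2/4) - (3/2) = -3 + 3*pi**2/4.

-3 + 3*pi**2/4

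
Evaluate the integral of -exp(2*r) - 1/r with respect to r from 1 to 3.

-exp(6)/2 - log(3) + exp(2)/2

An antiderivative is F(r) = -exp(2*r)/2 - log(r).
Then F(3) - F(1) = (-exp(6)/2 - log(3)) - (-exp(2)/2) = -exp(6)/2 - log(3) + exp(2)/2.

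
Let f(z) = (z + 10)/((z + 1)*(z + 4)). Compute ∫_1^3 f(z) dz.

-2*log(7) + 3*log(2) + 2*log(5)

Factor the denominator: z**2 + 5*z + 4 = (z + 4)(z + 1).
Partial fractions: (z + 10)/((z + 1)*(z + 4)) = -2/(z + 4) + 3/(z + 1).
An antiderivative is F(z) = 3*log(z + 1) - 2*log(z + 4).
Then F(3) - F(1) = (log(64/49)) - (log(8/25)) = -2*log(7) + 3*log(2) + 2*log(5).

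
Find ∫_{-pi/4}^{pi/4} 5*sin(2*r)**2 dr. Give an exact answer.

5*pi/4

Use the identity sin^2(2*r) = (1 - cos(4*r))/2.
An antiderivative is F(r) = 5*r/2 - 5*sin(4*r)/8.
Then F(pi/4) - F(-pi/4) = (5*pi/8) - (-5*pi/8) = 5*pi/4.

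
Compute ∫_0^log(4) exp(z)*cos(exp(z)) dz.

-sin(1) + sin(4)

Let u = exp(z), so du = exp(z) dz. When z = 0, u = 1; when z = log(4), u = 4.
The integral becomes ∫ cos(u) du from 1 to 4, with antiderivative sin(u).
Back in z: F(z) = sin(exp(z)).
Then F(log(4)) - F(0) = (sin(4)) - (sin(1)) = -sin(1) + sin(4).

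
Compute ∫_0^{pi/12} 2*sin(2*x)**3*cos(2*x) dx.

1/64

Let u = sin(2*x), so du = 2*cos(2*x) dx. When x = 0, u = 0; when x = pi/12, u = 1/2.
The integral becomes ∫ u**3 du from 0 to 1/2, with antiderivative u**4/4.
Back in x: F(x) = sin(2*x)**4/4.
Then F(pi/12) - F(0) = (1/64) - (0) = 1/64.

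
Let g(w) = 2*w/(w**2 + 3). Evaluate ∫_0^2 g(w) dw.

log(7/3)

Let u = w**2 + 3, so du = 2*w dw. When w = 0, u = 3; when w = 2, u = 7.
The integral becomes ∫ 1/u du from 3 to 7, with antiderivative log(u).
Back in w: F(w) = log(w**2 + 3).
Then F(2) - F(0) = (log(7)) - (log(3)) = log(7/3).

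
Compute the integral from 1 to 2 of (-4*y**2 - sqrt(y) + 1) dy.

-23/3 - 4*sqrt(2)/3

By the power rule, an antiderivative is F(y) = -2*y**(3/2)/3 - 4*y**3/3 + y.
Then F(2) - F(1) = (-26/3 - 4*sqrt(2)/3) - (-1) = -23/3 - 4*sqrt(2)/3.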